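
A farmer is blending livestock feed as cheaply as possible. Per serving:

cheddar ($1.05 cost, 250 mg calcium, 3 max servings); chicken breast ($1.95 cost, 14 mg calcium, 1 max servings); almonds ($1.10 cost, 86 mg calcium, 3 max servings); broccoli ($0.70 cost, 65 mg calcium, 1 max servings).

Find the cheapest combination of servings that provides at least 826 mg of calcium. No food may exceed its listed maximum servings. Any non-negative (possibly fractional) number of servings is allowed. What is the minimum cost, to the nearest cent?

$3.99

Cost per mg of calcium: cheddar $0.0042, broccoli $0.0108, almonds $0.0128, chicken breast $0.1393.
Take 3 servings of cheddar: +750.0 mg calcium for $3.15 (total $3.15, still need 76.0 mg).
Take 1 serving of broccoli: +65.0 mg calcium for $0.70 (total $3.85, still need 11.0 mg).
Take 0.1279 servings of almonds: +11.0 mg calcium for $0.14 (total $3.99, still need 0.0 mg).
Filling from the cheapest source first is optimal under one linear minimum: $3.99.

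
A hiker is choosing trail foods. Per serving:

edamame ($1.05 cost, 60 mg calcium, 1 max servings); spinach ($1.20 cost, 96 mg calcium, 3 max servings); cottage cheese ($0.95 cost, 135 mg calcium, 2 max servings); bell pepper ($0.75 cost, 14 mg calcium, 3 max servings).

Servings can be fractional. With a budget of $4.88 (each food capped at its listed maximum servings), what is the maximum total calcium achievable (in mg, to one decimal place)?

Calcium per dollar: cottage cheese 142.1, spinach 80, edamame 57.14, bell pepper 18.67.
Take 2 servings of cottage cheese: spends $1.90, +270.0 mg calcium (running total 270.0 mg).
Take 2.483 servings of spinach: spends $2.98, +238.4 mg calcium (running total 508.4 mg).
Filling greedily by calcium-per-dollar is optimal for one linear limit, giving 508.4 mg.

508.4 mg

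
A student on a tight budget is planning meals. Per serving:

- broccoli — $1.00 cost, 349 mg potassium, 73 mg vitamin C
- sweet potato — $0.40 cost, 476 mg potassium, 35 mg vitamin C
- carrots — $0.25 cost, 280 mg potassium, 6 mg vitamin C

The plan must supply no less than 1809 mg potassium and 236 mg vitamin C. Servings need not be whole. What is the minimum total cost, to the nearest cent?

$2.70

With two linear requirements the optimum uses one or two foods; enumerate the corners.
broccoli only: max(1809/349, 236/73) = 5.183 servings → $5.18.
sweet potato only: max(1809/476, 236/35) = 6.743 servings → $2.70.
carrots only: max(1809/280, 236/6) = 39.33 servings → $9.83.
broccoli + sweet potato with both tight: 2.176 servings and 2.205 servings → $3.06.
broccoli + carrots with both tight: 3.01 servings and 2.709 servings → $3.69.
sweet potato + carrots with both targets exact would need a negative amount; discard.
Cheapest feasible corner: $2.70.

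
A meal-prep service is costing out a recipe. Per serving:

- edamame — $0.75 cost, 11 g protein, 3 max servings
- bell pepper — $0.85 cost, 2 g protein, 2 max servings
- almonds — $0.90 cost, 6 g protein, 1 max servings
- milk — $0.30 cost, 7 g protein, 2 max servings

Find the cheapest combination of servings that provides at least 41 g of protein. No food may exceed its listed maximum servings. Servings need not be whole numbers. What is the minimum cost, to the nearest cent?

$2.44

Cost per g of protein: milk $0.0429, edamame $0.0682, almonds $0.1500, bell pepper $0.4250.
Take 2 servings of milk: +14.0 g protein for $0.60 (total $0.60, still need 27.0 g).
Take 2.455 servings of edamame: +27.0 g protein for $1.84 (total $2.44, still need 0.0 g).
Greedy by cheapest-per-g is optimal for a single linear constraint, so the minimum cost is $2.44.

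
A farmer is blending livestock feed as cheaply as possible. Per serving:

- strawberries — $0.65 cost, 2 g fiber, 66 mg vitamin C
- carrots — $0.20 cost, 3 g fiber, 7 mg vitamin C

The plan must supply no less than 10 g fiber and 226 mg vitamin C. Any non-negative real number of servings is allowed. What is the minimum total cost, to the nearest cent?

$2.37

strawberries only: max(10/2, 226/66) = 5 servings → $3.25.
carrots only: max(10/3, 226/7) = 32.29 servings → $6.46.
strawberries + carrots with both tight: 3.304 servings and 1.13 servings → $2.37.
So the least-cost plan costs $2.37.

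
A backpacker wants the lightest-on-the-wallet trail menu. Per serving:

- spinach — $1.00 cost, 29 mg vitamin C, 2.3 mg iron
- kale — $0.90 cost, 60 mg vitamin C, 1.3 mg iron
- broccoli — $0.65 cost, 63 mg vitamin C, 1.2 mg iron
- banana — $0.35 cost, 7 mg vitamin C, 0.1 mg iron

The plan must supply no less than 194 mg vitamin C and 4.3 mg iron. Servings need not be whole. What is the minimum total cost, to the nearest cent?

At the optimum either one food covers both requirements or two foods hit both targets exactly; no other combination can be cheaper.
spinach only: max(194/29, 4.3/2.3) = 6.69 servings → $6.69.
kale only: max(194/60, 4.3/1.3) = 3.308 servings → $2.98.
broccoli only: max(194/63, 4.3/1.2) = 3.583 servings → $2.33.
banana only: max(194/7, 4.3/0.1) = 43 servings → $15.05.
spinach + kale with both tight: 0.05783 servings and 3.205 servings → $2.94.
spinach + broccoli with both tight: 0.346 servings and 2.92 servings → $2.24.
spinach + banana with both tight: 0.8106 servings and 24.36 servings → $9.34.
kale + broccoli: intersection lies outside the first quadrant.
kale + banana with both targets exact would need a negative amount; discard.
broccoli + banana: the both-tight solution has a negative serving — not a feasible corner.
Cheapest feasible corner: $2.24.

$2.24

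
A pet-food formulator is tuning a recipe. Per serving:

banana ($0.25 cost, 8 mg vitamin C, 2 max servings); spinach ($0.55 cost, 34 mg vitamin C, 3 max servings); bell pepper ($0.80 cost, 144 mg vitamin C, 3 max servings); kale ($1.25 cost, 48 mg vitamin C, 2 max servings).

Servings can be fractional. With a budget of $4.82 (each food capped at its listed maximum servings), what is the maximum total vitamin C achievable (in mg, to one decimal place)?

Vitamin C per dollar: bell pepper 180, spinach 61.82, kale 38.4, banana 32.
Take 3 servings of bell pepper: spends $2.40, +432.0 mg vitamin C (running total 432.0 mg).
Take 3 servings of spinach: spends $1.65, +102.0 mg vitamin C (running total 534.0 mg).
Take 0.616 servings of kale: spends $0.77, +29.6 mg vitamin C (running total 563.6 mg).
Greedy by best ratio exhausts the cost allowance optimally: 563.6 mg.

563.6 mg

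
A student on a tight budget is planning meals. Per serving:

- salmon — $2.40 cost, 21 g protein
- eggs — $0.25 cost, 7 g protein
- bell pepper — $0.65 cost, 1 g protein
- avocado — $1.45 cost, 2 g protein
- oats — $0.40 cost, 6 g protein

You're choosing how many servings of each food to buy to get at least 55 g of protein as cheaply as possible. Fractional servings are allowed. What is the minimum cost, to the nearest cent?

Cost per g of protein: eggs $0.0357, oats $0.0667, salmon $0.1143, bell pepper $0.6500, avocado $0.7250.
With no serving limits, use only eggs: 55 g / 7 g = 7.857 servings × $0.25 = $1.96.

$1.96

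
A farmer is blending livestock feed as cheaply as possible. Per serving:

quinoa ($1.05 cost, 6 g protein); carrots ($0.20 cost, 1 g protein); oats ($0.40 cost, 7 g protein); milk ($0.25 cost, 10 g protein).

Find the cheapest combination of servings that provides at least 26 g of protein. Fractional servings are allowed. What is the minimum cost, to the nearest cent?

Cost per g of protein: milk $0.0250, oats $0.0571, quinoa $0.1750, carrots $0.2000.
With no serving limits, use only milk: 26 g / 10 g = 2.6 servings × $0.25 = $0.65.

$0.65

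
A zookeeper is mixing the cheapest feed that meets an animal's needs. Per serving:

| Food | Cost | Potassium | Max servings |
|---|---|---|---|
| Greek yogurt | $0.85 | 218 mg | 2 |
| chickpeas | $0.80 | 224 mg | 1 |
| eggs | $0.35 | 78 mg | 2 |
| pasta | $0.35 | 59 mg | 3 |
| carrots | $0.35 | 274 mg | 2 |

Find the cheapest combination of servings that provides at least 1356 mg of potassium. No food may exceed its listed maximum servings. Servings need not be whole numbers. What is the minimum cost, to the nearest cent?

$3.86

Cost per mg of potassium: carrots $0.0013, chickpeas $0.0036, Greek yogurt $0.0039, eggs $0.0045, pasta $0.0059.
Take 2 servings of carrots: +548.0 mg potassium for $0.70 (total $0.70, still need 808.0 mg).
Take 1 serving of chickpeas: +224.0 mg potassium for $0.80 (total $1.50, still need 584.0 mg).
Take 2 servings of Greek yogurt: +436.0 mg potassium for $1.70 (total $3.20, still need 148.0 mg).
Take 1.897 servings of eggs: +148.0 mg potassium for $0.66 (total $3.86, still need 0.0 mg).
Filling from the cheapest source first is optimal under one linear minimum: $3.86.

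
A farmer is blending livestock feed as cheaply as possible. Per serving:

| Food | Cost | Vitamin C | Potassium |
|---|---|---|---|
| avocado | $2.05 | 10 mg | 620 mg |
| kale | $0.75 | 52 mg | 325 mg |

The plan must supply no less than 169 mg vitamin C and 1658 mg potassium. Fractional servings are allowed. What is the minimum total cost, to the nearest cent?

$3.83

Minimising a linear cost over {vitamin C ≥ 169, potassium ≥ 1658, servings ≥ 0} — the optimum is at a vertex, using one or two foods.
avocado only: max(169/10, 1658/620) = 16.9 servings → $34.65.
kale only: max(169/52, 1658/325) = 5.102 servings → $3.83.
avocado + kale with both tight: 1.079 servings and 3.042 servings → $4.49.
Cheapest feasible corner: $3.83.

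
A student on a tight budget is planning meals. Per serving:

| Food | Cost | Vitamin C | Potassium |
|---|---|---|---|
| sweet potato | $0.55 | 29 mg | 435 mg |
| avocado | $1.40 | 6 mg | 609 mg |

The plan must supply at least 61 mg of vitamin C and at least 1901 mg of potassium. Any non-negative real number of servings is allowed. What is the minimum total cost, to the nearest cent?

$2.40

Check every corner: each single food scaled to meet both minima, and each pair solved so both constraints bind.
sweet potato only: max(61/29, 1901/435) = 4.37 servings → $2.40.
avocado only: max(61/6, 1901/609) = 10.17 servings → $14.23.
sweet potato + avocado with both tight: 1.71 servings and 1.9 servings → $3.60.
Cheapest feasible corner: $2.40.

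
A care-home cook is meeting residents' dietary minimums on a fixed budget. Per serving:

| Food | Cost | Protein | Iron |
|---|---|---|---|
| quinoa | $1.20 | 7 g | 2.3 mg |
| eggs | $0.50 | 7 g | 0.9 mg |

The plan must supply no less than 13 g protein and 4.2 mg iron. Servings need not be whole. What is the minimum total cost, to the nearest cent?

Check every corner: each single food scaled to meet both minima, and each pair solved so both constraints bind.
quinoa only: max(13/7, 4.2/2.3) = 1.857 servings → $2.23.
eggs only: max(13/7, 4.2/0.9) = 4.667 servings → $2.33.
quinoa + eggs with both tight: 1.806 servings and 0.05102 servings → $2.19.
So the least-cost plan costs $2.19.

$2.19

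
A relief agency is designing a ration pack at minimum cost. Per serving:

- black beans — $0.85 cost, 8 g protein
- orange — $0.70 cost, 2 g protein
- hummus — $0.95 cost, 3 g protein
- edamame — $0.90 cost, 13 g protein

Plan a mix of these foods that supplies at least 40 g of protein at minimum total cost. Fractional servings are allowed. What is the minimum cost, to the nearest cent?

$2.77

Cost per g of protein: edamame $0.0692, black beans $0.1062, hummus $0.3167, orange $0.3500.
With no serving limits, use only edamame: 40 g / 13 g = 3.077 servings × $0.90 = $2.77.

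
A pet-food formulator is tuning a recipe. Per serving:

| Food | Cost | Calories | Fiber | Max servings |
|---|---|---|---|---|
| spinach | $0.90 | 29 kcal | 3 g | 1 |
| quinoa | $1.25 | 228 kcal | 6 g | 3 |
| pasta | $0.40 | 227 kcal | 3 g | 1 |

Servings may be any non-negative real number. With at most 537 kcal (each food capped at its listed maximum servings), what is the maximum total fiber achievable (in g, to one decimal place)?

Fiber per kcal: spinach 0.1034, quinoa 0.02632, pasta 0.01322.
Take 1 serving of spinach: uses 29 kcal, +3.0 g fiber (running total 3.0 g).
Take 2.228 servings of quinoa: uses 508 kcal, +13.4 g fiber (running total 16.4 g).
Filling greedily by fiber-per-kcal is optimal for one linear limit, giving 16.4 g.

16.4 g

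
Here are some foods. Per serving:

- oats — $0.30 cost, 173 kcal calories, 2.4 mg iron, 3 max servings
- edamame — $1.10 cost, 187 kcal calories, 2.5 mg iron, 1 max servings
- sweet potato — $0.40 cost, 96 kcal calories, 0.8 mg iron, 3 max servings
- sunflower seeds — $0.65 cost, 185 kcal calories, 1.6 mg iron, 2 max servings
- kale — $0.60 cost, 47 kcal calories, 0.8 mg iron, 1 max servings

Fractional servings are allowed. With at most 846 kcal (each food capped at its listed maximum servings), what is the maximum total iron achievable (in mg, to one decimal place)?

Iron per kcal: kale 0.01702, oats 0.01387, edamame 0.01337, sunflower seeds 0.008649, sweet potato 0.008333.
Take 1 serving of kale: uses 47 kcal, +0.8 mg iron (running total 0.8 mg).
Take 3 servings of oats: uses 519 kcal, +7.2 mg iron (running total 8.0 mg).
Take 1 serving of edamame: uses 187 kcal, +2.5 mg iron (running total 10.5 mg).
Take 0.5027 servings of sunflower seeds: uses 93 kcal, +0.8 mg iron (running total 11.3 mg).
Filling greedily by iron-per-kcal is optimal for one linear limit, giving 11.3 mg.

11.3 mg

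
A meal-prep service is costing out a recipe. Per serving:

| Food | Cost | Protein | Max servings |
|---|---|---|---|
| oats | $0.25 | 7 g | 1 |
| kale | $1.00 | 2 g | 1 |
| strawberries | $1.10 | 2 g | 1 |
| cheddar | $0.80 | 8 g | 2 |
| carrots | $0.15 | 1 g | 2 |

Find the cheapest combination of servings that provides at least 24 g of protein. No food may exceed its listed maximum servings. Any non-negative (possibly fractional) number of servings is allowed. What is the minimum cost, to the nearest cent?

Cost per g of protein: oats $0.0357, cheddar $0.1000, carrots $0.1500, kale $0.5000, strawberries $0.5500.
Take 1 serving of oats: +7.0 g protein for $0.25 (total $0.25, still need 17.0 g).
Take 2 servings of cheddar: +16.0 g protein for $1.60 (total $1.85, still need 1.0 g).
Take 1 serving of carrots: +1.0 g protein for $0.15 (total $2.00, still need 0.0 g).
Filling from the cheapest source first is optimal under one linear minimum: $2.00.

$2.00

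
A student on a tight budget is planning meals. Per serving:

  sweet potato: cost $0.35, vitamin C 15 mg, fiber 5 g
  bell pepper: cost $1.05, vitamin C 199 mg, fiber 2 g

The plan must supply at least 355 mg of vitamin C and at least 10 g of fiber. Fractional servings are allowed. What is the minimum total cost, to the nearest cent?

Check every corner: each single food scaled to meet both minima, and each pair solved so both constraints bind.
sweet potato only: max(355/15, 10/5) = 23.67 servings → $8.28.
bell pepper only: max(355/199, 10/2) = 5 servings → $5.25.
sweet potato + bell pepper with both tight: 1.326 servings and 1.684 servings → $2.23.
Cheapest feasible corner: $2.23.

$2.23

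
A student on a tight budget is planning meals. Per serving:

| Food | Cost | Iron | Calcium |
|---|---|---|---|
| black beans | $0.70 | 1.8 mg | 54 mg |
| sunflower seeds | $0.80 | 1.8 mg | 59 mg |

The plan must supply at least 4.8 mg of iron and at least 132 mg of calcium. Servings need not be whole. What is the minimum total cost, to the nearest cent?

$1.87

At the optimum either one food covers both requirements or two foods hit both targets exactly; no other combination can be cheaper.
black beans only: max(4.8/1.8, 132/54) = 2.667 servings → $1.87.
sunflower seeds only: max(4.8/1.8, 132/59) = 2.667 servings → $2.13.
black beans + sunflower seeds: intersection lies outside the first quadrant.
Cheapest feasible corner: $1.87.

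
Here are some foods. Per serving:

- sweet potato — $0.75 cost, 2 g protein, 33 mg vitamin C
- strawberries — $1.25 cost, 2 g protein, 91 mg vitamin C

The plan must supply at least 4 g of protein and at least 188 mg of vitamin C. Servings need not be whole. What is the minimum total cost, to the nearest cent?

Minimising a linear cost over {protein ≥ 4, vitamin C ≥ 188, servings ≥ 0} — the optimum is at a vertex, using one or two foods.
sweet potato only: max(4/2, 188/33) = 5.697 servings → $4.27.
strawberries only: max(4/2, 188/91) = 2.066 servings → $2.58.
sweet potato + strawberries: the both-tight solution has a negative serving — not a feasible corner.
So the least-cost plan costs $2.58.

$2.58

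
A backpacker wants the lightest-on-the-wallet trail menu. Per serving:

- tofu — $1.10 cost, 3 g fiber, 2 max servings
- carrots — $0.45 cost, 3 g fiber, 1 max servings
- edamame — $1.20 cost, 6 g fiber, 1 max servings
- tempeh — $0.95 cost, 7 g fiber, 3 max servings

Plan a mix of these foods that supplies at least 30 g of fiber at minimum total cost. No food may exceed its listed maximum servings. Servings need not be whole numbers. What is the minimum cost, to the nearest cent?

Cost per g of fiber: tempeh $0.1357, carrots $0.1500, edamame $0.2000, tofu $0.3667.
Take 3 servings of tempeh: +21.0 g fiber for $2.85 (total $2.85, still need 9.0 g).
Take 1 serving of carrots: +3.0 g fiber for $0.45 (total $3.30, still need 6.0 g).
Take 1 serving of edamame: +6.0 g fiber for $1.20 (total $4.50, still need 0.0 g).
Greedy by cheapest-per-g is optimal for a single linear constraint, so the minimum cost is $4.50.

$4.50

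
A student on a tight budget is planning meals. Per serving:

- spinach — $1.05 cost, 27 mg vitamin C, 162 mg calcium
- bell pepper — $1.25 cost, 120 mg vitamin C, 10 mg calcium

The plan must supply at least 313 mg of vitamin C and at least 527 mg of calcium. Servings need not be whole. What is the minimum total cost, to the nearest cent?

Check every corner: each single food scaled to meet both minima, and each pair solved so both constraints bind.
spinach only: max(313/27, 527/162) = 11.59 servings → $12.17.
bell pepper only: max(313/120, 527/10) = 52.7 servings → $65.88.
spinach + bell pepper with both tight: 3.136 servings and 1.903 servings → $5.67.
The minimum over all feasible corners is $5.67.

$5.67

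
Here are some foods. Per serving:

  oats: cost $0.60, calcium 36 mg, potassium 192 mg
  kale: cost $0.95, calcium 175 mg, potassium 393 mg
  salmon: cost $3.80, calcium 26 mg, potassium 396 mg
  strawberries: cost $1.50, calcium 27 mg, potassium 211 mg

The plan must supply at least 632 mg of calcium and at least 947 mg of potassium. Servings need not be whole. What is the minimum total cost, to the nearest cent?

With two linear requirements the optimum uses one or two foods; enumerate the corners.
oats only: max(632/36, 947/192) = 17.56 servings → $10.53.
kale only: max(632/175, 947/393) = 3.611 servings → $3.43.
salmon only: max(632/26, 947/396) = 24.31 servings → $92.37.
strawberries only: max(632/27, 947/211) = 23.41 servings → $35.11.
oats + kale with both targets exact would need a negative amount; discard.
oats + salmon: the both-tight solution has a negative serving — not a feasible corner.
oats + strawberries with both targets exact would need a negative amount; discard.
kale + salmon: the both-tight solution has a negative serving — not a feasible corner.
kale + strawberries: intersection lies outside the first quadrant.
salmon + strawberries: the both-tight solution has a negative serving — not a feasible corner.
So the least-cost plan costs $3.43.

$3.43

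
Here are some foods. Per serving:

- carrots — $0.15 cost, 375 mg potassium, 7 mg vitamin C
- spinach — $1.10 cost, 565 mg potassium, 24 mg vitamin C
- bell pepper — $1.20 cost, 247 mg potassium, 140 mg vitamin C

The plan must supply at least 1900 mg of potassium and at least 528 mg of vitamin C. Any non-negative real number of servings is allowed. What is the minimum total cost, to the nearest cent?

At the optimum either one food covers both requirements or two foods hit both targets exactly; no other combination can be cheaper.
carrots only: max(1900/375, 528/7) = 75.43 servings → $11.31.
spinach only: max(1900/565, 528/24) = 22 servings → $24.20.
bell pepper only: max(1900/247, 528/140) = 7.692 servings → $9.23.
carrots + spinach with both targets exact would need a negative amount; discard.
carrots + bell pepper with both tight: 2.671 servings and 3.638 servings → $4.77.
spinach + bell pepper with both tight: 1.853 servings and 3.454 servings → $6.18.
So the least-cost plan costs $4.77.

$4.77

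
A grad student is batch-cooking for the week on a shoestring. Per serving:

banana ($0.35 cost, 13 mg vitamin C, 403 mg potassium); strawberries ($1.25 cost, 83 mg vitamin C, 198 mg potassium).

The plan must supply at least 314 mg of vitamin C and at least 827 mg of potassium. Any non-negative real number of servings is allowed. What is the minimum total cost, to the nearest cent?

banana only: max(314/13, 827/403) = 24.15 servings → $8.45.
strawberries only: max(314/83, 827/198) = 4.177 servings → $5.22.
banana + strawberries with both tight: 0.2095 servings and 3.75 servings → $4.76.
So the least-cost plan costs $4.76.

$4.76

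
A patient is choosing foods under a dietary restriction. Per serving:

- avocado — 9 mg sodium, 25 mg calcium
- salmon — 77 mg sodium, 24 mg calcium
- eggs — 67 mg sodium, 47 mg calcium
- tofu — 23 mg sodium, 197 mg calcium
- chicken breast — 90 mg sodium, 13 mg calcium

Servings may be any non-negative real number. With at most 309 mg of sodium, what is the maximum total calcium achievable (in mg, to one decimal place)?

2646.7 mg

Calcium per mg sodium: tofu 8.565, avocado 2.778, eggs 0.7015, salmon 0.3117, chicken breast 0.1444.
With no serving limits, spend the whole sodium allowance on tofu: 309 mg / 23 mg × 197 mg = 2646.7 mg.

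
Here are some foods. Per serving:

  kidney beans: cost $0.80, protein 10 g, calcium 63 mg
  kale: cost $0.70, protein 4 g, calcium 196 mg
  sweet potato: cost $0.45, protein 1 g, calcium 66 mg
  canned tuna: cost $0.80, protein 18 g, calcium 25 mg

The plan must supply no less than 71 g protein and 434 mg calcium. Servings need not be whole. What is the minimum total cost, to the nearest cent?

kidney beans only: max(71/10, 434/63) = 7.1 servings → $5.68.
kale only: max(71/4, 434/196) = 17.75 servings → $12.43.
sweet potato only: max(71/1, 434/66) = 71 servings → $31.95.
canned tuna only: max(71/18, 434/25) = 17.36 servings → $13.89.
kidney beans + kale: intersection lies outside the first quadrant.
kidney beans + sweet potato: intersection lies outside the first quadrant.
kidney beans + canned tuna with both tight: 6.829 servings and 0.1505 servings → $5.58.
kale + sweet potato: intersection lies outside the first quadrant.
kale + canned tuna with both tight: 1.761 servings and 3.553 servings → $4.08.
sweet potato + canned tuna with both tight: 5.191 servings and 3.656 servings → $5.26.
Cheapest feasible corner: $4.08.

$4.08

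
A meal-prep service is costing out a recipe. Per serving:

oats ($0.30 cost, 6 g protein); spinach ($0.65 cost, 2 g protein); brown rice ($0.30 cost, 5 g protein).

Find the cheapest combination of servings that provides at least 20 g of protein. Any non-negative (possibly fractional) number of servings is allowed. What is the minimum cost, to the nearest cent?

Cost per g of protein: oats $0.0500, brown rice $0.0600, spinach $0.3250.
With no serving limits, use only oats: 20 g / 6 g = 3.333 servings × $0.30 = $1.00.

$1.00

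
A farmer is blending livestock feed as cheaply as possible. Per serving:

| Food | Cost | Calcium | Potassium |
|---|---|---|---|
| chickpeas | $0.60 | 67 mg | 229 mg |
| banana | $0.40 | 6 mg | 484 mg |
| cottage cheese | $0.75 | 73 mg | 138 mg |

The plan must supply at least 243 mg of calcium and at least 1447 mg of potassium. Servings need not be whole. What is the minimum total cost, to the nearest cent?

$2.64

chickpeas only: max(243/67, 1447/229) = 6.319 servings → $3.79.
banana only: max(243/6, 1447/484) = 40.5 servings → $16.20.
cottage cheese only: max(243/73, 1447/138) = 10.49 servings → $7.86.
chickpeas + banana with both tight: 3.508 servings and 1.33 servings → $2.64.
chickpeas + cottage cheese with both targets exact would need a negative amount; discard.
banana + cottage cheese with both tight: 2.09 servings and 3.157 servings → $3.20.
The minimum over all feasible corners is $2.64.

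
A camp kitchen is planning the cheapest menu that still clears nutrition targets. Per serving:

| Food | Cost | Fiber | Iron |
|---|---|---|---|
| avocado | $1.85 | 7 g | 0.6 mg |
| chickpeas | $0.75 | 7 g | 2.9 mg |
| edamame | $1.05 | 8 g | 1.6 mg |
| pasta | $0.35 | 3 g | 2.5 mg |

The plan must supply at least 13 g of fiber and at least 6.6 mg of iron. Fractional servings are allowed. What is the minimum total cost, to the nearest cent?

An LP optimum is at a vertex; with two nutrient constraints at most two foods are used. Check each candidate.
avocado only: max(13/7, 6.6/0.6) = 11 servings → $20.35.
chickpeas only: max(13/7, 6.6/2.9) = 2.276 servings → $1.71.
edamame only: max(13/8, 6.6/1.6) = 4.125 servings → $4.33.
pasta only: max(13/3, 6.6/2.5) = 4.333 servings → $1.52.
avocado + chickpeas with both targets exact would need a negative amount; discard.
avocado + edamame: the both-tight solution has a negative serving — not a feasible corner.
avocado + pasta with both tight: 0.8089 servings and 2.446 servings → $2.35.
chickpeas + edamame: the both-tight solution has a negative serving — not a feasible corner.
chickpeas + pasta with both tight: 1.443 servings and 0.9659 servings → $1.42.
edamame + pasta with both tight: 0.8355 servings and 2.105 servings → $1.61.
Cheapest feasible corner: $1.42.

$1.42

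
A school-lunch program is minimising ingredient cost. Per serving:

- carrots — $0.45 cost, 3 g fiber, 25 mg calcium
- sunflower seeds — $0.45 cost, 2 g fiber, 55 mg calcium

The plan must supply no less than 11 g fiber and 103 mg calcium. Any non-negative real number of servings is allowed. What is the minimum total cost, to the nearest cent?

$1.69

This is a tiny linear program; its minimum lies at a vertex of the feasible set. List the vertices and price them.
carrots only: max(11/3, 103/25) = 4.12 servings → $1.85.
sunflower seeds only: max(11/2, 103/55) = 5.5 servings → $2.48.
carrots + sunflower seeds with both tight: 3.47 servings and 0.2957 servings → $1.69.
So the least-cost plan costs $1.69.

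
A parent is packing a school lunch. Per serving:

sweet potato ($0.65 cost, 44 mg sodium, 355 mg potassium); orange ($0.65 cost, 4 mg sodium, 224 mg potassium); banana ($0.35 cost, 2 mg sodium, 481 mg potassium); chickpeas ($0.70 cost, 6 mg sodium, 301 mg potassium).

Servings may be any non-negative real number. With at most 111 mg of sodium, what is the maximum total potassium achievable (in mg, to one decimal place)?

26695.5 mg

Potassium per mg sodium: banana 240.5, orange 56, chickpeas 50.17, sweet potato 8.068.
With no serving limits, spend the whole sodium allowance on banana: 111 mg / 2 mg × 481 mg = 26695.5 mg.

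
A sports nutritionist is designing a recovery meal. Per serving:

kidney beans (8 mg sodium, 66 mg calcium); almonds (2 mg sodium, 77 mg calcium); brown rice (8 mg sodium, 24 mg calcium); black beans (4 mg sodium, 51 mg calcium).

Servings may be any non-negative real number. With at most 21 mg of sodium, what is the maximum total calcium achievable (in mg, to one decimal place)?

808.5 mg

Calcium per mg sodium: almonds 38.5, black beans 12.75, kidney beans 8.25, brown rice 3.
With no serving limits, spend the whole sodium allowance on almonds: 21 mg / 2 mg × 77 mg = 808.5 mg.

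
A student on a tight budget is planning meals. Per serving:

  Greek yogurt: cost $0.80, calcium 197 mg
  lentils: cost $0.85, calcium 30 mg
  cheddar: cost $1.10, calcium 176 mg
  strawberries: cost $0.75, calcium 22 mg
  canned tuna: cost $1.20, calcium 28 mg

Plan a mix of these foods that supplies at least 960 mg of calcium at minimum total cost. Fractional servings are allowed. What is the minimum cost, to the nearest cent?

Cost per mg of calcium: Greek yogurt $0.0041, cheddar $0.0063, lentils $0.0283, strawberries $0.0341, canned tuna $0.0429.
With no serving limits, use only Greek yogurt: 960 mg / 197 mg = 4.873 servings × $0.80 = $3.90.

$3.90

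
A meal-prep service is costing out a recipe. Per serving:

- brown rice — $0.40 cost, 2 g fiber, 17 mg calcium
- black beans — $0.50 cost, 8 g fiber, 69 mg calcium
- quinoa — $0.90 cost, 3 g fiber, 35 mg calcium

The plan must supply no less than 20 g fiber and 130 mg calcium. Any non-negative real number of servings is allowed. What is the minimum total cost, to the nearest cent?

A basic optimal solution has at most two foods positive. Try each food alone and each pair with both targets met exactly.
brown rice only: max(20/2, 130/17) = 10 servings → $4.00.
black beans only: max(20/8, 130/69) = 2.5 servings → $1.25.
quinoa only: max(20/3, 130/35) = 6.667 servings → $6.00.
brown rice + black beans: the both-tight solution has a negative serving — not a feasible corner.
brown rice + quinoa: intersection lies outside the first quadrant.
black beans + quinoa: intersection lies outside the first quadrant.
So the least-cost plan costs $1.25.

$1.25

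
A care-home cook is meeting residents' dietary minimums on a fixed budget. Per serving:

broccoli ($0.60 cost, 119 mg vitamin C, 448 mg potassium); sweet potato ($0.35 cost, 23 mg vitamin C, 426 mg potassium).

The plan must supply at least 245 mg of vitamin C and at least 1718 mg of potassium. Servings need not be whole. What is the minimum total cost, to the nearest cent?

This is a tiny linear program; its minimum lies at a vertex of the feasible set. List the vertices and price them.
broccoli only: max(245/119, 1718/448) = 3.835 servings → $2.30.
sweet potato only: max(245/23, 1718/426) = 10.65 servings → $3.73.
broccoli + sweet potato with both tight: 1.606 servings and 2.344 servings → $1.78.
The minimum over all feasible corners is $1.78.

$1.78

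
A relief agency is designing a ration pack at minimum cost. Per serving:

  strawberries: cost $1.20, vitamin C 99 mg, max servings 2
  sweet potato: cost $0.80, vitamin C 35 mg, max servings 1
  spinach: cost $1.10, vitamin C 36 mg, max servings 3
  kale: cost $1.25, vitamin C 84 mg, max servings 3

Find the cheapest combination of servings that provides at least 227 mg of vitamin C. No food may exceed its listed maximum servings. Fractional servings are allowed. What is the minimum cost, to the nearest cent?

$2.83

Cost per mg of vitamin C: strawberries $0.0121, kale $0.0149, sweet potato $0.0229, spinach $0.0306.
Take 2 servings of strawberries: +198.0 mg vitamin C for $2.40 (total $2.40, still need 29.0 mg).
Take 0.3452 servings of kale: +29.0 mg vitamin C for $0.43 (total $2.83, still need 0.0 mg).
Greedy by cheapest-per-mg is optimal for a single linear constraint, so the minimum cost is $2.83.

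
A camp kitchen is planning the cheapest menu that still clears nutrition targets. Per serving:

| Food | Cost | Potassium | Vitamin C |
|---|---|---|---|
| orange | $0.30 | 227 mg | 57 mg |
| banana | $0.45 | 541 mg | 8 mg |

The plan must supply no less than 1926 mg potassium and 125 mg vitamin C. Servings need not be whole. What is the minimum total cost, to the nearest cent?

This is a tiny linear program; its minimum lies at a vertex of the feasible set. List the vertices and price them.
orange only: max(1926/227, 125/57) = 8.485 servings → $2.55.
banana only: max(1926/541, 125/8) = 15.62 servings → $7.03.
orange + banana with both tight: 1.799 servings and 2.805 servings → $1.80.
Cheapest feasible corner: $1.80.

$1.80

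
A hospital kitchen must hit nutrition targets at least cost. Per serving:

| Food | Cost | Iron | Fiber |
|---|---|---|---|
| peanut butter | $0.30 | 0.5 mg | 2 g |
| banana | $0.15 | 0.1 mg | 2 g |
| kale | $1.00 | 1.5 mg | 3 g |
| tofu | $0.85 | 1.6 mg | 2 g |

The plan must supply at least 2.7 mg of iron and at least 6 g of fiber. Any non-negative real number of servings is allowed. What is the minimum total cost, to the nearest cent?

$1.50

An LP optimum is at a vertex; with two nutrient constraints at most two foods are used. Check each candidate.
peanut butter only: max(2.7/0.5, 6/2) = 5.4 servings → $1.62.
banana only: max(2.7/0.1, 6/2) = 27 servings → $4.05.
kale only: max(2.7/1.5, 6/3) = 2 servings → $2.00.
tofu only: max(2.7/1.6, 6/2) = 3 servings → $2.55.
peanut butter + banana with both targets exact would need a negative amount; discard.
peanut butter + kale with both tight: 0.6 servings and 1.6 servings → $1.78.
peanut butter + tofu with both tight: 1.909 servings and 1.091 servings → $1.50.
banana + kale with both tight: 0.3333 servings and 1.778 servings → $1.83.
banana + tofu with both tight: 1.4 servings and 1.6 servings → $1.57.
kale + tofu: the both-tight solution has a negative serving — not a feasible corner.
The minimum over all feasible corners is $1.50.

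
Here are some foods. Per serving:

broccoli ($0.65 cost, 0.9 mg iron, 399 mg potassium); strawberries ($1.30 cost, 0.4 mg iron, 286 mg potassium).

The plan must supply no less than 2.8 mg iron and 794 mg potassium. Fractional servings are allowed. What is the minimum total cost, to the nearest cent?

$2.02

broccoli only: max(2.8/0.9, 794/399) = 3.111 servings → $2.02.
strawberries only: max(2.8/0.4, 794/286) = 7 servings → $9.10.
broccoli + strawberries: intersection lies outside the first quadrant.
Cheapest feasible corner: $2.02.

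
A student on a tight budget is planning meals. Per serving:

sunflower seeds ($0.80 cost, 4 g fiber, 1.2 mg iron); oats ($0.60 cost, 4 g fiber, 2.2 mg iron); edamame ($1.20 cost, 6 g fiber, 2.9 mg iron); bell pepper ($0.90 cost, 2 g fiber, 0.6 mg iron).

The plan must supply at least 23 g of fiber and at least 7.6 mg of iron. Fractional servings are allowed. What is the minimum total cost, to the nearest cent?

$3.45

This is a tiny linear program; its minimum lies at a vertex of the feasible set. List the vertices and price them.
sunflower seeds only: max(23/4, 7.6/1.2) = 6.333 servings → $5.07.
oats only: max(23/4, 7.6/2.2) = 5.75 servings → $3.45.
edamame only: max(23/6, 7.6/2.9) = 3.833 servings → $4.60.
bell pepper only: max(23/2, 7.6/0.6) = 12.67 servings → $11.40.
sunflower seeds + oats with both tight: 5.05 servings and 0.7 servings → $4.46.
sunflower seeds + edamame with both tight: 4.795 servings and 0.6364 servings → $4.60.
sunflower seeds + bell pepper (both tight): parallel constraints — no distinct corner.
oats + edamame: the both-tight solution has a negative serving — not a feasible corner.
oats + bell pepper with both tight: 0.7 servings and 10.1 servings → $9.51.
edamame + bell pepper with both tight: 0.6364 servings and 9.591 servings → $9.40.
So the least-cost plan costs $3.45.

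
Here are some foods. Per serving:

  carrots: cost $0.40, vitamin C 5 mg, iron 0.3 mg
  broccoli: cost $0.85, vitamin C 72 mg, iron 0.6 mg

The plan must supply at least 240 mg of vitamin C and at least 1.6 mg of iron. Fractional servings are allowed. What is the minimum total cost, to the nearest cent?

With two linear requirements the optimum uses one or two foods; enumerate the corners.
carrots only: max(240/5, 1.6/0.3) = 48 servings → $19.20.
broccoli only: max(240/72, 1.6/0.6) = 3.333 servings → $2.83.
carrots + broccoli: intersection lies outside the first quadrant.
Cheapest feasible corner: $2.83.

$2.83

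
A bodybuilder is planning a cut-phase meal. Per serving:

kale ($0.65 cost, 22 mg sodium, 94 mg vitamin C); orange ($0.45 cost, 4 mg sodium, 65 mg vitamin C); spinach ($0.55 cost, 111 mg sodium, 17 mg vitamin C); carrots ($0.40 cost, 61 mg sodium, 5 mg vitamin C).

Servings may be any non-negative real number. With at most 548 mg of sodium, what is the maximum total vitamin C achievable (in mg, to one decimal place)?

8905.0 mg

Vitamin C per mg sodium: orange 16.25, kale 4.273, spinach 0.1532, carrots 0.08197.
With no serving limits, spend the whole sodium allowance on orange: 548 mg / 4 mg × 65 mg = 8905.0 mg.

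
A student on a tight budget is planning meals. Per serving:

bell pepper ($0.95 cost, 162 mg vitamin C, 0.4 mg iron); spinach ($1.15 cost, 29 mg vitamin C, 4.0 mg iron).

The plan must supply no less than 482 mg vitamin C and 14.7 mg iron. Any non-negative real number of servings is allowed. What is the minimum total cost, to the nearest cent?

Check every corner: each single food scaled to meet both minima, and each pair solved so both constraints bind.
bell pepper only: max(482/162, 14.7/0.4) = 36.75 servings → $34.91.
spinach only: max(482/29, 14.7/4.0) = 16.62 servings → $19.11.
bell pepper + spinach with both tight: 2.36 servings and 3.439 servings → $6.20.
So the least-cost plan costs $6.20.

$6.20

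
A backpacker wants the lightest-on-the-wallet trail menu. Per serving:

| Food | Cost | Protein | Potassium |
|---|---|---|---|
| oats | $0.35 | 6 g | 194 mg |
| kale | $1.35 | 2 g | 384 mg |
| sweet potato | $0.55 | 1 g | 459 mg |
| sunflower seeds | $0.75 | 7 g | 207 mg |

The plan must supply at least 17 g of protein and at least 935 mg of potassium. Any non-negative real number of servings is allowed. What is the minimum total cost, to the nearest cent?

$1.44

With two linear requirements the optimum uses one or two foods; enumerate the corners.
oats only: max(17/6, 935/194) = 4.82 servings → $1.69.
kale only: max(17/2, 935/384) = 8.5 servings → $11.47.
sweet potato only: max(17/1, 935/459) = 17 servings → $9.35.
sunflower seeds only: max(17/7, 935/207) = 4.517 servings → $3.39.
oats + kale with both tight: 2.431 servings and 1.207 servings → $2.48.
oats + sweet potato with both tight: 2.683 servings and 0.9031 servings → $1.44.
oats + sunflower seeds: the both-tight solution has a negative serving — not a feasible corner.
kale + sweet potato with both targets exact would need a negative amount; discard.
kale + sunflower seeds with both tight: 1.331 servings and 2.048 servings → $3.33.
sweet potato + sunflower seeds with both tight: 1.007 servings and 2.285 servings → $2.27.
The minimum over all feasible corners is $1.44.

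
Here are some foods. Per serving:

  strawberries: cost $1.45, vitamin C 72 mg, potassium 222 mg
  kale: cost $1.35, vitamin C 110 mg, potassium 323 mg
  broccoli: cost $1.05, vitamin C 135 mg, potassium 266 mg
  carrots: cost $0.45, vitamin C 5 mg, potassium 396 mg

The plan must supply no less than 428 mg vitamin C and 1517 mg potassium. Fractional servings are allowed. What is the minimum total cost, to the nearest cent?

Two binding constraints pin down two serving amounts, so the optimal mix uses at most two foods. The candidates are each food alone (scaled to the tighter of vitamin C/potassium) and each pair with both constraints tight.
strawberries only: max(428/72, 1517/222) = 6.833 servings → $9.91.
kale only: max(428/110, 1517/323) = 4.697 servings → $6.34.
broccoli only: max(428/135, 1517/266) = 5.703 servings → $5.99.
carrots only: max(428/5, 1517/396) = 85.6 servings → $38.52.
strawberries + kale: intersection lies outside the first quadrant.
strawberries + broccoli: the both-tight solution has a negative serving — not a feasible corner.
strawberries + carrots with both tight: 5.908 servings and 0.5185 servings → $8.80.
kale + broccoli with both targets exact would need a negative amount; discard.
kale + carrots with both tight: 3.86 servings and 0.6825 servings → $5.52.
broccoli + carrots with both tight: 3.106 servings and 1.745 servings → $4.05.
So the least-cost plan costs $4.05.

$4.05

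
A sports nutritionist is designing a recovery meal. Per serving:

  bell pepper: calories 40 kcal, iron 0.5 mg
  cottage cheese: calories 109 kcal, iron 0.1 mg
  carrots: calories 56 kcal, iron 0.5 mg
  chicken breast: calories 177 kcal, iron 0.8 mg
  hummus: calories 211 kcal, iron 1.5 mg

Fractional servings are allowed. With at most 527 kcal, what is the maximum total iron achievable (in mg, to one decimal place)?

6.6 mg

Iron per kcal: bell pepper 0.0125, carrots 0.008929, hummus 0.007109, chicken breast 0.00452, cottage cheese 0.0009174.
With no serving limits, spend the whole calories allowance on bell pepper: 527 kcal / 40 kcal × 0.5 mg = 6.6 mg.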